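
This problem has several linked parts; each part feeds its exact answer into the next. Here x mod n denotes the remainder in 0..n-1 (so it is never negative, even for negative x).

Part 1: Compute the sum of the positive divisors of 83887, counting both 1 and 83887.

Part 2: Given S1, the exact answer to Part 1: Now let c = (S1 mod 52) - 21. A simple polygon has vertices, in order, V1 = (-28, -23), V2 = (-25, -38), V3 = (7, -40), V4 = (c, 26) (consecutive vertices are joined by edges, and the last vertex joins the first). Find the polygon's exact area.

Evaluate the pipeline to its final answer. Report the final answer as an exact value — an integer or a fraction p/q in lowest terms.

Part 1: 83887 = 149 * 563; sigma = (1 + 149) * (1 + 563) = 150 * 564 = 84600; answer 84600
Part 2: S1 = 84600; c = 27; cross terms: (-28*-38 - -25*-23)=489, (-25*-40 - 7*-38)=1266, (7*26 - 27*-40)=1262, (27*-23 - -28*26)=107; twice the area = |3124| = 3124; area = 1562; answer 1562

1562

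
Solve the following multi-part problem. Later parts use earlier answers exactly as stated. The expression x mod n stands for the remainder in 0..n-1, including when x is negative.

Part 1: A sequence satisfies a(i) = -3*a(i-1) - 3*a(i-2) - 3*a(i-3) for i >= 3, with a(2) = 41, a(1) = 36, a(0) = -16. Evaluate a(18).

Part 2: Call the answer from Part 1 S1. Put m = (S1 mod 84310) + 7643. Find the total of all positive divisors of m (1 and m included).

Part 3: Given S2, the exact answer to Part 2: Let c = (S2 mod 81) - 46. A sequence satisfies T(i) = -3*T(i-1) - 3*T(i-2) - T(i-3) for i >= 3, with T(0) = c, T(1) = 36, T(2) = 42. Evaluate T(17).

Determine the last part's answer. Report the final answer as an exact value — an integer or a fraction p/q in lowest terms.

-11172

Part 1: a(3) = -3*(41) - 3*(36) - 3*(-16) = -183; iterating: a(3)=-183, a(4)=318, a(5)=-528, a(6)=1179, a(7)=-2907, a(8)=6768, a(9)=-15120, a(10)=33777, a(11)=-76275, a(12)=172854, a(13)=-391068, a(14)=883467, a(15)=-1995759, a(16)=4510080, a(17)=-10193364, a(18)=23037129; answer 23037129
Part 2: S1 = 23037129; m = 28142; 28142 = 2 * 14071; sigma = (1 + 2) * (1 + 14071) = 3 * 14072 = 42216; answer 42216
Part 3: S2 = 42216; c = -31; T(3) = -3*(42) - 3*(36) - 1*(-31) = -203; iterating: T(3)=-203, T(4)=447, T(5)=-774, T(6)=1184, T(7)=-1677, T(8)=2253, T(9)=-2912, T(10)=3654, T(11)=-4479, T(12)=5387, T(13)=-6378, T(14)=7452, T(15)=-8609, T(16)=9849, T(17)=-11172; answer -11172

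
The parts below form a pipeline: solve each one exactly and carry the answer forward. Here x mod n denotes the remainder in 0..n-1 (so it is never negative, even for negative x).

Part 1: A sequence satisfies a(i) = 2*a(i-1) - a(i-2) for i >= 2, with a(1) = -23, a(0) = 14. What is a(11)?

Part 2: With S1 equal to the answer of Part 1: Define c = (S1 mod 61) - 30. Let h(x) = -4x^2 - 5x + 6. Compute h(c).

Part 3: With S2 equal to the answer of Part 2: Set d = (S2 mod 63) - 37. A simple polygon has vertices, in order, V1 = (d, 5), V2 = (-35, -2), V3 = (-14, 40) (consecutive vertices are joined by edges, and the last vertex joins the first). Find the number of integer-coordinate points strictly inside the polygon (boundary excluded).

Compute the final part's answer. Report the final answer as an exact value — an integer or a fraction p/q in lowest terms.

Part 1: a(2) = 2*(-23) - 1*(14) = -60; iterating: a(2)=-60, a(3)=-97, a(4)=-134, a(5)=-171, a(6)=-208, a(7)=-245, a(8)=-282, a(9)=-319, a(10)=-356, a(11)=-393; answer -393
Part 2: S1 = -393; c = 4; -4*(4)^2 - 5*(4)^1 + 6 = (-64) + (-20) + (6) = -78; answer -78
Part 3: S2 = -78; d = 11; cross terms: (11*-2 - -35*5)=153, (-35*40 - -14*-2)=-1428, (-14*5 - 11*40)=-510; twice the area = |-1785| = 1785; area = 1785/2; boundary points = 1 + 21 + 5 = 27; strictly interior points = area - boundary/2 + 1 = 880; answer 880

880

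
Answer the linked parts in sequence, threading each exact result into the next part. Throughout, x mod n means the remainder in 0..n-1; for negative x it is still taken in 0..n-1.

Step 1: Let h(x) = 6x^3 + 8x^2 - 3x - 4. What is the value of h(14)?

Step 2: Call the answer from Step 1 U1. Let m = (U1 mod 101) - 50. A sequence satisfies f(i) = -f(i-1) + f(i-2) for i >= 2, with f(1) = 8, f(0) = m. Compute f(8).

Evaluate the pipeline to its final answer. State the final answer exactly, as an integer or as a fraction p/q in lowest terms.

-714

Step 1: 6*(14)^3 + 8*(14)^2 - 3*(14)^1 - 4 = (16464) + (1568) + (-42) + (-4) = 17986; answer 17986
Step 2: U1 = 17986; m = -42; f(2) = -1*(8) + 1*(-42) = -50; iterating: f(2)=-50, f(3)=58, f(4)=-108, f(5)=166, f(6)=-274, f(7)=440, f(8)=-714; answer -714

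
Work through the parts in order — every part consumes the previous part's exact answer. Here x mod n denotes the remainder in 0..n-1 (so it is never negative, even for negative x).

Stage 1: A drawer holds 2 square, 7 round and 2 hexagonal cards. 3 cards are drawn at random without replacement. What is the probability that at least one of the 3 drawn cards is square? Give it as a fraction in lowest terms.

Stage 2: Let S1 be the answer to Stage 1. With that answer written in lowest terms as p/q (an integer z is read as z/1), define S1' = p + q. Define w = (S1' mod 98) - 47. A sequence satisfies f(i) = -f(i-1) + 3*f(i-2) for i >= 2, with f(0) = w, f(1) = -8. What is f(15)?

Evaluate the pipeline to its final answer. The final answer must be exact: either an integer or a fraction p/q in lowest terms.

Stage 1: total draws C(11,3) = 165; complement C(9,3) = 84; favorable 165 - 84 = 81; P = 27/55; answer 27/55
Stage 2: S1 = 27/55; threaded value p + q = 82; w = 35; f(2) = -1*(-8) + 3*(35) = 113; iterating: f(2)=113, f(3)=-137, f(4)=476, f(5)=-887, f(6)=2315, f(7)=-4976, f(8)=11921, f(9)=-26849, f(10)=62612, f(11)=-143159, f(12)=330995, f(13)=-760472, f(14)=1753457, f(15)=-4034873; answer -4034873

-4034873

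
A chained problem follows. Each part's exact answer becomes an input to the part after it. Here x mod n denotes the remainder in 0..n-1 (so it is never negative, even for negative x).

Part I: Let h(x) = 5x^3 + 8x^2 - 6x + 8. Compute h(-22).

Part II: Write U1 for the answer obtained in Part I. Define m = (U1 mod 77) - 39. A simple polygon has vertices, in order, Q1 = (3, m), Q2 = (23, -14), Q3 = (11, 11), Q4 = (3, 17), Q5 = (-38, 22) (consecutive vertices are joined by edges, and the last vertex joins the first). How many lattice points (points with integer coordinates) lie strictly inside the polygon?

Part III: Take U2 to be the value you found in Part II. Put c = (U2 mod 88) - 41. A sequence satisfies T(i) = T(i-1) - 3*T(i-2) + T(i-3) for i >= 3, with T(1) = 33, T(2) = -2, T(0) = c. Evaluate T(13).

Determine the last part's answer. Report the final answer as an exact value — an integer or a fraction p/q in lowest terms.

-12451

Part I: 5*(-22)^3 + 8*(-22)^2 - 6*(-22)^1 + 8 = (-53240) + (3872) + (132) + (8) = -49228; answer -49228
Part II: U1 = -49228; m = 13; cross terms: (3*-14 - 23*13)=-341, (23*11 - 11*-14)=407, (11*17 - 3*11)=154, (3*22 - -38*17)=712, (-38*13 - 3*22)=-560; twice the area = |372| = 372; area = 186; boundary points = 1 + 1 + 2 + 1 + 1 = 6; strictly interior points = area - boundary/2 + 1 = 184; answer 184
Part III: U2 = 184; c = -33; T(3) = 1*(-2) - 3*(33) + 1*(-33) = -134; iterating: T(3)=-134, T(4)=-95, T(5)=305, T(6)=456, T(7)=-554, T(8)=-1617, T(9)=501, T(10)=4798, T(11)=1678, T(12)=-12215, T(13)=-12451; answer -12451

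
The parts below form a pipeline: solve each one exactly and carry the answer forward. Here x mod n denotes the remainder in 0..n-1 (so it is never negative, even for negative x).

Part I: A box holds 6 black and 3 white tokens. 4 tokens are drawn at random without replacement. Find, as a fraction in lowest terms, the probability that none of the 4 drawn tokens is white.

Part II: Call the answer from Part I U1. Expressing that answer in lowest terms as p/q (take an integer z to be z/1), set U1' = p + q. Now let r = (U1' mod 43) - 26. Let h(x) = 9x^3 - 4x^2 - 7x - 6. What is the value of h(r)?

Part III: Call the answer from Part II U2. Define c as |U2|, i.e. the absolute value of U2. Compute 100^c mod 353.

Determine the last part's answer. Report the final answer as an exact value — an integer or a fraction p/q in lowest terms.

Part I: total draws C(9,4) = 126; favorable C(6,4) = 15; P = 5/42; answer 5/42
Part II: U1 = 5/42; threaded value p + q = 47; r = -22; 9*(-22)^3 - 4*(-22)^2 - 7*(-22)^1 - 6 = (-95832) + (-1936) + (154) + (-6) = -97620; answer -97620
Part III: U2 = -97620; c = 97620; squarings mod 353: 100^1=100, 100^2=116, 100^4=42, 100^8=352, 100^16=1, 100^32=1, 100^64=1, 100^128=1, 100^256=1, 100^512=1, 100^1024=1, 100^2048=1, 100^4096=1, 100^8192=1, 100^16384=1, 100^32768=1, 100^65536=1; 100^97620 = 100^4 * 100^16 * 100^64 * 100^256 * 100^1024 * 100^2048 * 100^4096 * 100^8192 * 100^16384 * 100^65536 = 42 (mod 353); answer 42

42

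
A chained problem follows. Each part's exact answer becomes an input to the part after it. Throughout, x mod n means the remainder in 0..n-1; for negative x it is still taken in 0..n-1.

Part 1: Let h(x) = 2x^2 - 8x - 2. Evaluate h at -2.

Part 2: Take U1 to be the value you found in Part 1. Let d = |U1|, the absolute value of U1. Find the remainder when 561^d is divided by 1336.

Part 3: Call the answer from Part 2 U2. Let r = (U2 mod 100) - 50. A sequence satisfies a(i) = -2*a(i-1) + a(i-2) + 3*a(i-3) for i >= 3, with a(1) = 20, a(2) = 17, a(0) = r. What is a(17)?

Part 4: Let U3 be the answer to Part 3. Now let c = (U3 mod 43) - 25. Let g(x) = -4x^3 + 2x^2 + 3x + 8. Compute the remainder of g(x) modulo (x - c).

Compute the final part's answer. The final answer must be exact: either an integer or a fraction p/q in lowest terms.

Part 1: 2*(-2)^2 - 8*(-2)^1 - 2 = (8) + (16) + (-2) = 22; answer 22
Part 2: U1 = 22; d = 22; squarings mod 1336: 561^1=561, 561^2=761, 561^4=633, 561^8=1225, 561^16=297; 561^22 = 561^2 * 561^4 * 561^16 = 529 (mod 1336); answer 529
Part 3: U2 = 529; r = -21; a(3) = -2*(17) + 1*(20) + 3*(-21) = -77; iterating: a(3)=-77, a(4)=231, a(5)=-488, a(6)=976, a(7)=-1747, a(8)=3006, a(9)=-4831, a(10)=7427, a(11)=-10667, a(12)=14268, a(13)=-16922, a(14)=16111, a(15)=-6340, a(16)=-21975, a(17)=85943; answer 85943
Part 4: U3 = 85943; c = 4; remainder = value at the root: -4*(4)^3 + 2*(4)^2 + 3*(4)^1 + 8 = (-256) + (32) + (12) + (8) = -204; answer -204

-204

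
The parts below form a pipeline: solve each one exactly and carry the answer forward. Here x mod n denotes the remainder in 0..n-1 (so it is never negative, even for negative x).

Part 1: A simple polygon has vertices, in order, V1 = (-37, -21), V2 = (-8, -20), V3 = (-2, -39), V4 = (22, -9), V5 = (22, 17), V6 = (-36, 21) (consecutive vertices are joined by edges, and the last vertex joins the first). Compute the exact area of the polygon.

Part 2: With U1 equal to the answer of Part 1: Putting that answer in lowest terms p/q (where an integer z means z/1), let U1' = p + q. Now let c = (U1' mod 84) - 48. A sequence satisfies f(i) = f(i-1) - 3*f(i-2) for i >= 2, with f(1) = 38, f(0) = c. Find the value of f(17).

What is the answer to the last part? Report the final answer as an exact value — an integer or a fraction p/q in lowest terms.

Part 1: cross terms: (-37*-20 - -8*-21)=572, (-8*-39 - -2*-20)=272, (-2*-9 - 22*-39)=876, (22*17 - 22*-9)=572, (22*21 - -36*17)=1074, (-36*-21 - -37*21)=1533; twice the area = |4899| = 4899; area = 4899/2; answer 4899/2
Part 2: U1 = 4899/2; threaded value p + q = 4901; c = -19; f(2) = 1*(38) - 3*(-19) = 95; iterating: f(2)=95, f(3)=-19, f(4)=-304, f(5)=-247, f(6)=665, f(7)=1406, f(8)=-589, f(9)=-4807, f(10)=-3040, f(11)=11381, f(12)=20501, f(13)=-13642, f(14)=-75145, f(15)=-34219, f(16)=191216, f(17)=293873; answer 293873

293873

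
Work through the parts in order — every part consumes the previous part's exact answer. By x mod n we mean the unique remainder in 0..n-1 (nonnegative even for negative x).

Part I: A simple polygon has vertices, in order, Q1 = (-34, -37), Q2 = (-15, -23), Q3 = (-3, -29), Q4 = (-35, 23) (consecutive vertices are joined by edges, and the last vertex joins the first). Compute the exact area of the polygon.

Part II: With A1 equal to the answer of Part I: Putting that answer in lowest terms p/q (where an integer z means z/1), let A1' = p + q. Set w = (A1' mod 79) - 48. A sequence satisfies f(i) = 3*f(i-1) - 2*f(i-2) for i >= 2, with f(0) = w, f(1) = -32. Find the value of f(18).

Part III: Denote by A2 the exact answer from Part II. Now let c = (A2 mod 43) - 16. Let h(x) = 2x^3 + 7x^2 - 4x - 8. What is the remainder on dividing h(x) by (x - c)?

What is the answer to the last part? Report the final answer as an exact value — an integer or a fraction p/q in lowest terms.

Part I: cross terms: (-34*-23 - -15*-37)=227, (-15*-29 - -3*-23)=366, (-3*23 - -35*-29)=-1084, (-35*-37 - -34*23)=2077; twice the area = |1586| = 1586; area = 793; answer 793
Part II: A1 = 793; threaded value p + q = 794; w = -44; f(2) = 3*(-32) - 2*(-44) = -8; iterating: f(2)=-8, f(3)=40, f(4)=136, f(5)=328, f(6)=712, f(7)=1480, f(8)=3016, f(9)=6088, f(10)=12232, f(11)=24520, f(12)=49096, f(13)=98248, f(14)=196552, f(15)=393160, f(16)=786376, f(17)=1572808, f(18)=3145672; answer 3145672
Part III: A2 = 3145672; c = -9; remainder = value at the root: 2*(-9)^3 + 7*(-9)^2 - 4*(-9)^1 - 8 = (-1458) + (567) + (36) + (-8) = -863; answer -863

-863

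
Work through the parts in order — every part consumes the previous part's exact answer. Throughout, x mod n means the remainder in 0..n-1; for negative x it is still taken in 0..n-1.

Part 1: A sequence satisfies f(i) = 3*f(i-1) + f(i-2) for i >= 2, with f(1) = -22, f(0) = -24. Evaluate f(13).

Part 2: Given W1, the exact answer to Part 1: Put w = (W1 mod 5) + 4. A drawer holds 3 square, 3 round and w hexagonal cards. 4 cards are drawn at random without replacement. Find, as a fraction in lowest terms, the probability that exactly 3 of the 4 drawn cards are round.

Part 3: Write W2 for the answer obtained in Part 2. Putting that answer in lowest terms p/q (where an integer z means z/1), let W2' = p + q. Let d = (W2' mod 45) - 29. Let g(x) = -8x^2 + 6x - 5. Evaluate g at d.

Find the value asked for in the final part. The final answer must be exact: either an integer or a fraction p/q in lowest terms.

Part 1: f(2) = 3*(-22) + 1*(-24) = -90; iterating: f(2)=-90, f(3)=-292, f(4)=-966, f(5)=-3190, f(6)=-10536, f(7)=-34798, f(8)=-114930, f(9)=-379588, f(10)=-1253694, f(11)=-4140670, f(12)=-13675704, f(13)=-45167782; answer -45167782
Part 2: W1 = -45167782; w = 7; total draws C(13,4) = 715; favorable C(3,3)*C(10,1) = 10; P = 2/143; answer 2/143
Part 3: W2 = 2/143; threaded value p + q = 145; d = -19; -8*(-19)^2 + 6*(-19)^1 - 5 = (-2888) + (-114) + (-5) = -3007; answer -3007

-3007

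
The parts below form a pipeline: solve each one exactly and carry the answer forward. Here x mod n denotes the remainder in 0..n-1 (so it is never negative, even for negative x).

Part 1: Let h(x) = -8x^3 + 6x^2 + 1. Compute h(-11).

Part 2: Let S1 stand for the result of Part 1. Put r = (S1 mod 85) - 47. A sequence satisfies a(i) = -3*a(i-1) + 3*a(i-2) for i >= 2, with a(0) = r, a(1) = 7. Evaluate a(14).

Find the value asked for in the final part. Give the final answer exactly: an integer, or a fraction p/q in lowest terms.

Part 1: -8*(-11)^3 + 6*(-11)^2 + 1 = (10648) + (726) + (1) = 11375; answer 11375
Part 2: S1 = 11375; r = 23; a(2) = -3*(7) + 3*(23) = 48; iterating: a(2)=48, a(3)=-123, a(4)=513, a(5)=-1908, a(6)=7263, a(7)=-27513, a(8)=104328, a(9)=-395523, a(10)=1499553, a(11)=-5685228, a(12)=21554343, a(13)=-81718713, a(14)=309819168; answer 309819168

309819168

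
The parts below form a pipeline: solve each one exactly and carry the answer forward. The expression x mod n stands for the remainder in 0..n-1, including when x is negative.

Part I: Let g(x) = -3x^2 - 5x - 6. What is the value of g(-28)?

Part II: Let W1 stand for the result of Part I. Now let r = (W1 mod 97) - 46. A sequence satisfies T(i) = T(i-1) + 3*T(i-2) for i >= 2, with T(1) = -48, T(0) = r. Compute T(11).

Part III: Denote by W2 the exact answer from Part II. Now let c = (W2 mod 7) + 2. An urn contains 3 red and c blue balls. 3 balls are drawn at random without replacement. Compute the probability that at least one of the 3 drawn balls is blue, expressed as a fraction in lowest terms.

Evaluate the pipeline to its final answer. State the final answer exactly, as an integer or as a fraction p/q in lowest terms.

119/120

Part I: -3*(-28)^2 - 5*(-28)^1 - 6 = (-2352) + (140) + (-6) = -2218; answer -2218
Part II: W1 = -2218; r = -33; T(2) = 1*(-48) + 3*(-33) = -147; iterating: T(2)=-147, T(3)=-291, T(4)=-732, T(5)=-1605, T(6)=-3801, T(7)=-8616, T(8)=-20019, T(9)=-45867, T(10)=-105924, T(11)=-243525; answer -243525
Part III: W2 = -243525; c = 7; total draws C(10,3) = 120; complement C(3,3) = 1; favorable 120 - 1 = 119; P = 119/120; answer 119/120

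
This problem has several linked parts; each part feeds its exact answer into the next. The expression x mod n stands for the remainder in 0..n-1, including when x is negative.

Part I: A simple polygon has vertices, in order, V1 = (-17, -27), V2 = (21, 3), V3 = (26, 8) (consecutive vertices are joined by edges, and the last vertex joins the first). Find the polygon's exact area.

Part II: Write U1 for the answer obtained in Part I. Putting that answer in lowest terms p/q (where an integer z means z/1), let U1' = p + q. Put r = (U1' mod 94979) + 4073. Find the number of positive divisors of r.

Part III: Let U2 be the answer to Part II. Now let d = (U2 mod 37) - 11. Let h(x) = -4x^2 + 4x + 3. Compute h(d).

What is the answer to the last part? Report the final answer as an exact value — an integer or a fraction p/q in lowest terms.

-45

Part I: cross terms: (-17*3 - 21*-27)=516, (21*8 - 26*3)=90, (26*-27 - -17*8)=-566; twice the area = |40| = 40; area = 20; answer 20
Part II: U1 = 20; threaded value p + q = 21; r = 4094; 4094 = 2 * 23 * 89; number of divisors = (1+1) * (1+1) * (1+1) = 8; answer 8
Part III: U2 = 8; d = -3; -4*(-3)^2 + 4*(-3)^1 + 3 = (-36) + (-12) + (3) = -45; answer -45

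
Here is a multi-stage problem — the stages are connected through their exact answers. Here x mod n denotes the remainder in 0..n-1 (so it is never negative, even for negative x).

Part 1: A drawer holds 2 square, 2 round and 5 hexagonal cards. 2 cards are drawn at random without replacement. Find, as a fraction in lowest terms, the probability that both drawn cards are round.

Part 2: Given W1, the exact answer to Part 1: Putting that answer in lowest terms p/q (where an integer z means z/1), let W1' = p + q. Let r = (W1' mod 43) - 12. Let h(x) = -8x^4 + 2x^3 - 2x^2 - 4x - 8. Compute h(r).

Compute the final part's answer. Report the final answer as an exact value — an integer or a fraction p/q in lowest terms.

Part 1: total draws C(9,2) = 36; favorable C(2,2) = 1; P = 1/36; answer 1/36
Part 2: W1 = 1/36; threaded value p + q = 37; r = 25; -8*(25)^4 + 2*(25)^3 - 2*(25)^2 - 4*(25)^1 - 8 = (-3125000) + (31250) + (-1250) + (-100) + (-8) = -3095108; answer -3095108

-3095108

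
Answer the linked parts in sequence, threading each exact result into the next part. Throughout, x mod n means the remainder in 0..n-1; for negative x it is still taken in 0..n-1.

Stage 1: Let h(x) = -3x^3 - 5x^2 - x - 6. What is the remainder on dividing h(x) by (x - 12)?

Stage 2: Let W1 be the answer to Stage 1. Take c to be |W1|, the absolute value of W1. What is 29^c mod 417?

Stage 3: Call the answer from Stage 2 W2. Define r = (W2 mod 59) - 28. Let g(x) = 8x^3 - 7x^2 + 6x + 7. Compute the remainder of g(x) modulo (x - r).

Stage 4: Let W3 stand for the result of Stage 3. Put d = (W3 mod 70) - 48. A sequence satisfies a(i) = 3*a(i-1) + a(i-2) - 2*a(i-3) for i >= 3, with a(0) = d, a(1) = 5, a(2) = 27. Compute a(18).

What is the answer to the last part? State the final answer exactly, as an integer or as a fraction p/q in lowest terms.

4153488424

Stage 1: remainder = value at the root: -3*(12)^3 - 5*(12)^2 - 1*(12)^1 - 6 = (-5184) + (-720) + (-12) + (-6) = -5922; answer -5922
Stage 2: W1 = -5922; c = 5922; squarings mod 417: 29^1=29, 29^2=7, 29^4=49, 29^8=316, 29^16=193, 29^32=136, 29^64=148, 29^128=220, 29^256=28, 29^512=367, 29^1024=415, 29^2048=4, 29^4096=16; 29^5922 = 29^2 * 29^32 * 29^256 * 29^512 * 29^1024 * 29^4096 = 91 (mod 417); answer 91
Stage 3: W2 = 91; r = 4; remainder = value at the root: 8*(4)^3 - 7*(4)^2 + 6*(4)^1 + 7 = (512) + (-112) + (24) + (7) = 431; answer 431
Stage 4: W3 = 431; d = -37; a(3) = 3*(27) + 1*(5) - 2*(-37) = 160; iterating: a(3)=160, a(4)=497, a(5)=1597, a(6)=4968, a(7)=15507, a(8)=48295, a(9)=150456, a(10)=468649, a(11)=1459813, a(12)=4547176, a(13)=14164043, a(14)=44119679, a(15)=137428728, a(16)=428077777, a(17)=1333422701, a(18)=4153488424; answer 4153488424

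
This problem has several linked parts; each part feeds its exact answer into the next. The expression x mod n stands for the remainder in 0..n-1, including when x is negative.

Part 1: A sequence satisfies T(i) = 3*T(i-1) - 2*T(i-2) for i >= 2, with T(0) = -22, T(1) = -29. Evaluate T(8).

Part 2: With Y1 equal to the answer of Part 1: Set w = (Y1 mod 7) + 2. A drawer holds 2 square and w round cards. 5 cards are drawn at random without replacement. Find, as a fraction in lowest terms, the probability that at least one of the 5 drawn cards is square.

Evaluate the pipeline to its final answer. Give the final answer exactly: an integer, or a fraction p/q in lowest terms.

Part 1: T(2) = 3*(-29) - 2*(-22) = -43; iterating: T(2)=-43, T(3)=-71, T(4)=-127, T(5)=-239, T(6)=-463, T(7)=-911, T(8)=-1807; answer -1807
Part 2: Y1 = -1807; w = 8; total draws C(10,5) = 252; complement C(8,5) = 56; favorable 252 - 56 = 196; P = 7/9; answer 7/9

7/9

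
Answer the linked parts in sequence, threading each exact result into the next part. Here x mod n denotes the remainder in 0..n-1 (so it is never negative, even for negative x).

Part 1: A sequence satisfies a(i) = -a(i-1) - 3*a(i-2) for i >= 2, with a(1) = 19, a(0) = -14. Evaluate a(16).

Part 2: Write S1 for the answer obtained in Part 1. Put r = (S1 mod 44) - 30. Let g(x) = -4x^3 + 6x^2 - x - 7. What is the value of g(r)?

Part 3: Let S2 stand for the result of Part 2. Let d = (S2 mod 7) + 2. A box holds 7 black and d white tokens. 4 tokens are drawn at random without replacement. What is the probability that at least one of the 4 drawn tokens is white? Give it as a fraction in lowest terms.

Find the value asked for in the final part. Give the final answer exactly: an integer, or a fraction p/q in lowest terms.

13/18

Part 1: a(2) = -1*(19) - 3*(-14) = 23; iterating: a(2)=23, a(3)=-80, a(4)=11, a(5)=229, a(6)=-262, a(7)=-425, a(8)=1211, a(9)=64, a(10)=-3697, a(11)=3505, a(12)=7586, a(13)=-18101, a(14)=-4657, a(15)=58960, a(16)=-44989; answer -44989
Part 2: S1 = -44989; r = -7; -4*(-7)^3 + 6*(-7)^2 - 1*(-7)^1 - 7 = (1372) + (294) + (7) + (-7) = 1666; answer 1666
Part 3: S2 = 1666; d = 2; total draws C(9,4) = 126; complement C(7,4) = 35; favorable 126 - 35 = 91; P = 13/18; answer 13/18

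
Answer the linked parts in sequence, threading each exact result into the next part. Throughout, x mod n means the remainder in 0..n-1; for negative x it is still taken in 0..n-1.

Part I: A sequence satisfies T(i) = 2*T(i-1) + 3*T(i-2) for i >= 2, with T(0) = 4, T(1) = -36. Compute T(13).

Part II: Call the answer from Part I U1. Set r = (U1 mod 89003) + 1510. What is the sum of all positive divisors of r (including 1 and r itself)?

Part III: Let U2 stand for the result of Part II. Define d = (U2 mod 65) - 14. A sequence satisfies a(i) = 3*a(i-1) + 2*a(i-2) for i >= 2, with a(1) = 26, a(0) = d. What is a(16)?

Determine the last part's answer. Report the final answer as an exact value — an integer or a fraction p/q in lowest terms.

Part I: T(2) = 2*(-36) + 3*(4) = -60; iterating: T(2)=-60, T(3)=-228, T(4)=-636, T(5)=-1956, T(6)=-5820, T(7)=-17508, T(8)=-52476, T(9)=-157476, T(10)=-472380, T(11)=-1417188, T(12)=-4251516, T(13)=-12754596; answer -12754596
Part II: U1 = -12754596; r = 63346; 63346 = 2 * 19 * 1667; sigma = (1 + 2) * (1 + 19) * (1 + 1667) = 3 * 20 * 1668 = 100080; answer 100080
Part III: U2 = 100080; d = 31; a(2) = 3*(26) + 2*(31) = 140; iterating: a(2)=140, a(3)=472, a(4)=1696, a(5)=6032, a(6)=21488, a(7)=76528, a(8)=272560, a(9)=970736, a(10)=3457328, a(11)=12313456, a(12)=43855024, a(13)=156191984, a(14)=556286000, a(15)=1981241968, a(16)=7056297904; answer 7056297904

7056297904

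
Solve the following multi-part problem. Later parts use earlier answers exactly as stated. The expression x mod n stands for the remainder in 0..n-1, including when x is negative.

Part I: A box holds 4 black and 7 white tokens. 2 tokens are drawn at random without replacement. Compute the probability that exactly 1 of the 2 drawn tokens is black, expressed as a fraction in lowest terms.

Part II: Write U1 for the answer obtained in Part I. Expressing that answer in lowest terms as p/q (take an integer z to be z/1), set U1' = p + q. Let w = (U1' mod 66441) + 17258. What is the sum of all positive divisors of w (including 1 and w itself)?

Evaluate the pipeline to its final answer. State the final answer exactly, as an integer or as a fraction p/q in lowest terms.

Part I: total draws C(11,2) = 55; favorable C(4,1)*C(7,1) = 28; P = 28/55; answer 28/55
Part II: U1 = 28/55; threaded value p + q = 83; w = 17341; 17341 is prime, so its only divisors are 1 and 17341; sigma = 1 + 17341 = 17342; answer 17342

17342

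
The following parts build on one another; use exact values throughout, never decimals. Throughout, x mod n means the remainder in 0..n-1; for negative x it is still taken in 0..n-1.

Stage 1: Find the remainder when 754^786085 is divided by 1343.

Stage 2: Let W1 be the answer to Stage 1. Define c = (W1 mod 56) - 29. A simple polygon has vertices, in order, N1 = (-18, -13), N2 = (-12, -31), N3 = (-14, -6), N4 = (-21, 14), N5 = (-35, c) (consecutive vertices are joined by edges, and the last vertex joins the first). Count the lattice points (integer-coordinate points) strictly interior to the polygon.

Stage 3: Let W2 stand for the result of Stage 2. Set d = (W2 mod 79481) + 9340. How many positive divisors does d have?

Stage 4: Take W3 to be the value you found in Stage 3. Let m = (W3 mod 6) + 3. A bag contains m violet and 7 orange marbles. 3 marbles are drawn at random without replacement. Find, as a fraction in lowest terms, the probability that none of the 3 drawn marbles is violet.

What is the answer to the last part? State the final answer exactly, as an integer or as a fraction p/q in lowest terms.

5/52

Stage 1: squarings mod 1343: 754^1=754, 754^2=427, 754^4=1024, 754^8=1036, 754^16=239, 754^32=715, 754^64=885, 754^128=256, 754^256=1072, 754^512=919, 754^1024=1157, 754^2048=1021, 754^4096=273, 754^8192=664, 754^16384=392, 754^32768=562, 754^65536=239, 754^131072=715, 754^262144=885, 754^524288=256; 754^786085 = 754^1 * 754^4 * 754^32 * 754^128 * 754^512 * 754^1024 * 754^2048 * 754^4096 * 754^8192 * 754^16384 * 754^32768 * 754^65536 * 754^131072 * 754^524288 = 517 (mod 1343); answer 517
Stage 2: W1 = 517; c = -16; cross terms: (-18*-31 - -12*-13)=402, (-12*-6 - -14*-31)=-362, (-14*14 - -21*-6)=-322, (-21*-16 - -35*14)=826, (-35*-13 - -18*-16)=167; twice the area = |711| = 711; area = 711/2; boundary points = 6 + 1 + 1 + 2 + 1 = 11; strictly interior points = area - boundary/2 + 1 = 351; answer 351
Stage 3: W2 = 351; d = 9691; 9691 = 11 * 881; number of divisors = (1+1) * (1+1) = 4; answer 4
Stage 4: W3 = 4; m = 7; total draws C(14,3) = 364; favorable C(7,3) = 35; P = 5/52; answer 5/52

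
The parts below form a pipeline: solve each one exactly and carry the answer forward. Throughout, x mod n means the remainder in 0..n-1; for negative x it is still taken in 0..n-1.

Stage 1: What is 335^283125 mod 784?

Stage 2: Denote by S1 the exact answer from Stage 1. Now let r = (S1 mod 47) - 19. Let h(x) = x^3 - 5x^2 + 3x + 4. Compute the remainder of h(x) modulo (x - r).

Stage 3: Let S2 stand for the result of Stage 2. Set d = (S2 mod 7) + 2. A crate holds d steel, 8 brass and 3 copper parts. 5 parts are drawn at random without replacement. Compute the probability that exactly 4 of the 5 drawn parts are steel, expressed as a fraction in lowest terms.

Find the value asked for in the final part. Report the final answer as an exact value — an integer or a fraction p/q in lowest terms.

55/1224

Stage 1: squarings mod 784: 335^1=335, 335^2=113, 335^4=225, 335^8=449, 335^16=113, 335^32=225, 335^64=449, 335^128=113, 335^256=225, 335^512=449, 335^1024=113, 335^2048=225, 335^4096=449, 335^8192=113, 335^16384=225, 335^32768=449, 335^65536=113, 335^131072=225, 335^262144=449; 335^283125 = 335^1 * 335^4 * 335^16 * 335^32 * 335^64 * 335^128 * 335^256 * 335^4096 * 335^16384 * 335^262144 = 223 (mod 784); answer 223
Stage 2: S1 = 223; r = 16; remainder = value at the root: 1*(16)^3 - 5*(16)^2 + 3*(16)^1 + 4 = (4096) + (-1280) + (48) + (4) = 2868; answer 2868
Stage 3: S2 = 2868; d = 7; total draws C(18,5) = 8568; favorable C(7,4)*C(11,1) = 385; P = 55/1224; answer 55/1224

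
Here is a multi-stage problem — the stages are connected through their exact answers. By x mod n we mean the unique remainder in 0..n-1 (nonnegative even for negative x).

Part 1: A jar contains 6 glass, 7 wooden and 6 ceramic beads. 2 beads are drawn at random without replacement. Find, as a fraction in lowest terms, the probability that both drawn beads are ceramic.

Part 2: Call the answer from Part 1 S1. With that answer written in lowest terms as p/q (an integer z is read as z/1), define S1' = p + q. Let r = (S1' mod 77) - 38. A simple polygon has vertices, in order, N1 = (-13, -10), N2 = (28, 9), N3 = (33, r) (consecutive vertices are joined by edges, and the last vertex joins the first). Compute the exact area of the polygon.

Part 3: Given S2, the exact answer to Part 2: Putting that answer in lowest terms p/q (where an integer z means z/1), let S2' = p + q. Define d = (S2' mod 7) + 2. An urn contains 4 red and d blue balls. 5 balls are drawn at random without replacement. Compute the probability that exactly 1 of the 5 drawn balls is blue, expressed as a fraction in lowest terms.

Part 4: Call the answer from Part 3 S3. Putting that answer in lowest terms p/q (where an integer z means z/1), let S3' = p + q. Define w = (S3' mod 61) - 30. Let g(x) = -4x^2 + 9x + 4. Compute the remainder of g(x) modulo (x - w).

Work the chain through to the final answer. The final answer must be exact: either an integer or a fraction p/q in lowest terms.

-1031

Part 1: total draws C(19,2) = 171; favorable C(6,2) = 15; P = 5/57; answer 5/57
Part 2: S1 = 5/57; threaded value p + q = 62; r = 24; cross terms: (-13*9 - 28*-10)=163, (28*24 - 33*9)=375, (33*-10 - -13*24)=-18; twice the area = |520| = 520; area = 260; answer 260
Part 3: S2 = 260; threaded value p + q = 261; d = 4; total draws C(8,5) = 56; favorable C(4,1)*C(4,4) = 4; P = 1/14; answer 1/14
Part 4: S3 = 1/14; threaded value p + q = 15; w = -15; remainder = value at the root: -4*(-15)^2 + 9*(-15)^1 + 4 = (-900) + (-135) + (4) = -1031; answer -1031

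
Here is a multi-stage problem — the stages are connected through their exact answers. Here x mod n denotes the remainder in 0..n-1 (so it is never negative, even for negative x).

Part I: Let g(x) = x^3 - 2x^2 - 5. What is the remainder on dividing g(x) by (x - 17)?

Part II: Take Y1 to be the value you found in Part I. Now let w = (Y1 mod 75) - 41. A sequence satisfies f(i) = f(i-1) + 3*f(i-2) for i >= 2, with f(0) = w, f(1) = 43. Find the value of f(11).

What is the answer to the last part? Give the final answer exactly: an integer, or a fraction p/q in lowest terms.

164047

Part I: remainder = value at the root: 1*(17)^3 - 2*(17)^2 - 5 = (4913) + (-578) + (-5) = 4330; answer 4330
Part II: Y1 = 4330; w = 14; f(2) = 1*(43) + 3*(14) = 85; iterating: f(2)=85, f(3)=214, f(4)=469, f(5)=1111, f(6)=2518, f(7)=5851, f(8)=13405, f(9)=30958, f(10)=71173, f(11)=164047; answer 164047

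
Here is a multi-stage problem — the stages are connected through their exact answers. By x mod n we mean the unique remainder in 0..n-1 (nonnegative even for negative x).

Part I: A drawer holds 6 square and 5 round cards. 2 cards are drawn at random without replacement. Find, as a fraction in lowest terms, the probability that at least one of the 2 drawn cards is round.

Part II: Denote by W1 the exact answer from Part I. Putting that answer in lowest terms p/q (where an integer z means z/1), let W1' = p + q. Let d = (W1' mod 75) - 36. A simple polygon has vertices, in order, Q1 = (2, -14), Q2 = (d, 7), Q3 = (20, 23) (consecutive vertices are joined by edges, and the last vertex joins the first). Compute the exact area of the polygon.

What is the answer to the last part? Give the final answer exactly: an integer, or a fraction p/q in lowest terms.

1081/2

Part I: total draws C(11,2) = 55; complement C(6,2) = 15; favorable 55 - 15 = 40; P = 8/11; answer 8/11
Part II: W1 = 8/11; threaded value p + q = 19; d = -17; cross terms: (2*7 - -17*-14)=-224, (-17*23 - 20*7)=-531, (20*-14 - 2*23)=-326; twice the area = |-1081| = 1081; area = 1081/2; answer 1081/2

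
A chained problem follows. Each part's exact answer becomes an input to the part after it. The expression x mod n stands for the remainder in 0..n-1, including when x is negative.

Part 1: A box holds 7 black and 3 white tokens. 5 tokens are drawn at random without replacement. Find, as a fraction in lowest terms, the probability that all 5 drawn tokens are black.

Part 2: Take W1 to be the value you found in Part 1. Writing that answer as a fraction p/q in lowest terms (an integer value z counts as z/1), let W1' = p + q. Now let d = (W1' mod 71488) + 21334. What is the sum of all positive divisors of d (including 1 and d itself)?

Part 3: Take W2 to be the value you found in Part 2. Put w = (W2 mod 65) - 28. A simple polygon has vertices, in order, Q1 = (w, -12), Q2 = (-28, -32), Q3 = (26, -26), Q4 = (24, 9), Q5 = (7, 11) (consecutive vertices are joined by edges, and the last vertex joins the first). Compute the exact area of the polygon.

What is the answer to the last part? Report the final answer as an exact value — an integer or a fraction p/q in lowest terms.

2199/2

Part 1: total draws C(10,5) = 252; favorable C(7,5) = 21; P = 1/12; answer 1/12
Part 2: W1 = 1/12; threaded value p + q = 13; d = 21347; 21347 is prime, so its only divisors are 1 and 21347; sigma = 1 + 21347 = 21348; answer 21348
Part 3: W2 = 21348; w = 0; cross terms: (0*-32 - -28*-12)=-336, (-28*-26 - 26*-32)=1560, (26*9 - 24*-26)=858, (24*11 - 7*9)=201, (7*-12 - 0*11)=-84; twice the area = |2199| = 2199; area = 2199/2; answer 2199/2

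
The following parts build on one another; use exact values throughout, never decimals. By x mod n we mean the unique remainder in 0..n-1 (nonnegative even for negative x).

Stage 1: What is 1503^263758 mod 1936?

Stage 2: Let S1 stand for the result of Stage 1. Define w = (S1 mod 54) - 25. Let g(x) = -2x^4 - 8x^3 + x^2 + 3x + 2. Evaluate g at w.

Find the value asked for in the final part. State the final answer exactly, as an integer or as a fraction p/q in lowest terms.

-255658

Stage 1: squarings mod 1936: 1503^1=1503, 1503^2=1633, 1503^4=817, 1503^8=1505, 1503^16=1841, 1503^32=1281, 1503^64=1169, 1503^128=1681, 1503^256=1137, 1503^512=1457, 1503^1024=993, 1503^2048=625, 1503^4096=1489, 1503^8192=401, 1503^16384=113, 1503^32768=1153, 1503^65536=1313, 1503^131072=929, 1503^262144=1521; 1503^263758 = 1503^2 * 1503^4 * 1503^8 * 1503^64 * 1503^512 * 1503^1024 * 1503^262144 = 977 (mod 1936); answer 977
Stage 2: S1 = 977; w = -20; -2*(-20)^4 - 8*(-20)^3 + 1*(-20)^2 + 3*(-20)^1 + 2 = (-320000) + (64000) + (400) + (-60) + (2) = -255658; answer -255658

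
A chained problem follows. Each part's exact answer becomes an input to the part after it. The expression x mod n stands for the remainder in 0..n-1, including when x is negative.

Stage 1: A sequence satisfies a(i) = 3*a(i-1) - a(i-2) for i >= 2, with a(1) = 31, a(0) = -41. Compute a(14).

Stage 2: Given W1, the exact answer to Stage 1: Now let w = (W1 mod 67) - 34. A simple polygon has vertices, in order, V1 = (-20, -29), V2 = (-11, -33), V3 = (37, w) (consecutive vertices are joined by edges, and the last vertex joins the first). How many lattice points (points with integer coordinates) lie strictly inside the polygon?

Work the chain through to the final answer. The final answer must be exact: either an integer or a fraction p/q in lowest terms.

Stage 1: a(2) = 3*(31) - 1*(-41) = 134; iterating: a(2)=134, a(3)=371, a(4)=979, a(5)=2566, a(6)=6719, a(7)=17591, a(8)=46054, a(9)=120571, a(10)=315659, a(11)=826406, a(12)=2163559, a(13)=5664271, a(14)=14829254; answer 14829254
Stage 2: W1 = 14829254; w = -24; cross terms: (-20*-33 - -11*-29)=341, (-11*-24 - 37*-33)=1485, (37*-29 - -20*-24)=-1553; twice the area = |273| = 273; area = 273/2; boundary points = 1 + 3 + 1 = 5; strictly interior points = area - boundary/2 + 1 = 135; answer 135

135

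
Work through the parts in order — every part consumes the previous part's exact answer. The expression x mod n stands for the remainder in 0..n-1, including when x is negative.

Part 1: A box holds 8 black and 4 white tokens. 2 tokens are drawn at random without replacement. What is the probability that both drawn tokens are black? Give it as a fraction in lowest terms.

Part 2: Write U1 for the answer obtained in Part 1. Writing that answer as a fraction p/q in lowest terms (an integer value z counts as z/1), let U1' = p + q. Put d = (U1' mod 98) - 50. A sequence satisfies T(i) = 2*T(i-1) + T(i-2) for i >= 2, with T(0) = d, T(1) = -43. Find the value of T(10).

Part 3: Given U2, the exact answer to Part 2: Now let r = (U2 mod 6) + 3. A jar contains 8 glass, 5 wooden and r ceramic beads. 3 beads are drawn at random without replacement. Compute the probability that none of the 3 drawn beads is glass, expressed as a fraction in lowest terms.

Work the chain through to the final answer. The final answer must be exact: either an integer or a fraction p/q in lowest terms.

Part 1: total draws C(12,2) = 66; favorable C(8,2) = 28; P = 14/33; answer 14/33
Part 2: U1 = 14/33; threaded value p + q = 47; d = -3; T(2) = 2*(-43) + 1*(-3) = -89; iterating: T(2)=-89, T(3)=-221, T(4)=-531, T(5)=-1283, T(6)=-3097, T(7)=-7477, T(8)=-18051, T(9)=-43579, T(10)=-105209; answer -105209
Part 3: U2 = -105209; r = 4; total draws C(17,3) = 680; favorable C(9,3) = 84; P = 21/170; answer 21/170

21/170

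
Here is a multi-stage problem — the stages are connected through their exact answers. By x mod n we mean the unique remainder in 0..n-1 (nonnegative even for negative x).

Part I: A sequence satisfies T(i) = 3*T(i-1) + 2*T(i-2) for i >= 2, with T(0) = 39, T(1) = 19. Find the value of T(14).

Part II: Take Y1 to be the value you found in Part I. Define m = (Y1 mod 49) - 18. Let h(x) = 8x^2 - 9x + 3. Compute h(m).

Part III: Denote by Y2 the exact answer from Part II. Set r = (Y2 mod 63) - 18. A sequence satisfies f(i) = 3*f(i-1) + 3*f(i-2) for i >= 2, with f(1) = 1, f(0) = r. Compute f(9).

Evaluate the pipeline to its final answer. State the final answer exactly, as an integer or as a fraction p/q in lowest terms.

Part I: T(2) = 3*(19) + 2*(39) = 135; iterating: T(2)=135, T(3)=443, T(4)=1599, T(5)=5683, T(6)=20247, T(7)=72107, T(8)=256815, T(9)=914659, T(10)=3257607, T(11)=11602139, T(12)=41321631, T(13)=147169171, T(14)=524150775; answer 524150775
Part II: Y1 = 524150775; m = 11; 8*(11)^2 - 9*(11)^1 + 3 = (968) + (-99) + (3) = 872; answer 872
Part III: Y2 = 872; r = 35; f(2) = 3*(1) + 3*(35) = 108; iterating: f(2)=108, f(3)=327, f(4)=1305, f(5)=4896, f(6)=18603, f(7)=70497, f(8)=267300, f(9)=1013391; answer 1013391

1013391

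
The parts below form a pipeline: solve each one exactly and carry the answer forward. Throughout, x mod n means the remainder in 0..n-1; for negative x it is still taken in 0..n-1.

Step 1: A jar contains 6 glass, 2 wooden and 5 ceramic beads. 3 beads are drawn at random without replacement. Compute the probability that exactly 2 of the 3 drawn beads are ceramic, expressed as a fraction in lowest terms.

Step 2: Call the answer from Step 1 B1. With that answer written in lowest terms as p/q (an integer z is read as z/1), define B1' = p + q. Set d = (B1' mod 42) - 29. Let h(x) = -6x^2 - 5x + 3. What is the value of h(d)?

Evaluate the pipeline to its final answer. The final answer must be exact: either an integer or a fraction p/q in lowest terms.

Step 1: total draws C(13,3) = 286; favorable C(5,2)*C(8,1) = 80; P = 40/143; answer 40/143
Step 2: B1 = 40/143; threaded value p + q = 183; d = -14; -6*(-14)^2 - 5*(-14)^1 + 3 = (-1176) + (70) + (3) = -1103; answer -1103

-1103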